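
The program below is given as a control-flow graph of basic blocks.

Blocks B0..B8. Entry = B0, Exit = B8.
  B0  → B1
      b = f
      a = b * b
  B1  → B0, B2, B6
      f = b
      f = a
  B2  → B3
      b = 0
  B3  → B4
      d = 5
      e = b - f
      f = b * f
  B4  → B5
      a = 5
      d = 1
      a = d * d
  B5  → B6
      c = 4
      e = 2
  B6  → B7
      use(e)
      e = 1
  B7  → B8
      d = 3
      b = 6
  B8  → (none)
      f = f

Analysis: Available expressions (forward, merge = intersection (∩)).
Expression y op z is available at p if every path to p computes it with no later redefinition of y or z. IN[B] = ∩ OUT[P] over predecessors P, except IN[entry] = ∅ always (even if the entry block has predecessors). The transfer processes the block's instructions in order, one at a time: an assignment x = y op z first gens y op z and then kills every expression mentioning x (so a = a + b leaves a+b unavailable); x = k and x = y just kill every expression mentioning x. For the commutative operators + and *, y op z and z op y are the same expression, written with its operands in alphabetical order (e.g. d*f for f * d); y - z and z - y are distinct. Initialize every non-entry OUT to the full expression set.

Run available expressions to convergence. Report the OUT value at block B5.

Per-block solution:
  B0:  IN={}  OUT={b*b}
  B1:  IN={b*b}  OUT={b*b}
  B2:  IN={b*b}  OUT={}
  B3:  IN={}  OUT={}
  B4:  IN={}  OUT={d*d}
  B5:  IN={d*d}  OUT={d*d}
  B6:  IN={}  OUT={}
  B7:  IN={}  OUT={}
  B8:  IN={}  OUT={}

Merge at B5: IN[B5] = OUT[B4] = {d*d}
Applying B5's transfer function to that IN value gives OUT[B5] (row B5 above).

Answer: {d*d}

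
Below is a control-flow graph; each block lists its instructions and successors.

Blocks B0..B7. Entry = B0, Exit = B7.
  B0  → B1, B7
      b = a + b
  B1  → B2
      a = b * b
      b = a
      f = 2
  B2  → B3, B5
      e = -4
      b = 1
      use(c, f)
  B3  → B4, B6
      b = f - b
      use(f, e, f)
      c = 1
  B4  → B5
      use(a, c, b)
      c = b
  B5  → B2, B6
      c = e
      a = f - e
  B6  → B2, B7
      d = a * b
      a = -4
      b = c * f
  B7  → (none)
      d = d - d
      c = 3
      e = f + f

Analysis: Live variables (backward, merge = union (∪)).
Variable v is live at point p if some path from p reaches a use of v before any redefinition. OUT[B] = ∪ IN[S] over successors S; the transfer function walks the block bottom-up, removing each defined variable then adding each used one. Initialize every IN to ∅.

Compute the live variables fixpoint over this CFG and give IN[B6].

Fixpoint table:
  B0:   IN={a, b, c, d, f}   OUT={b, c, d, f}
  B1:   IN={b, c}   OUT={a, c, f}
  B2:   IN={a, c, f}   OUT={a, b, e, f}
  B3:   IN={a, b, e, f}   OUT={a, b, c, e, f}
  B4:   IN={a, b, c, e, f}   OUT={b, e, f}
  B5:   IN={b, e, f}   OUT={a, b, c, f}
  B6:   IN={a, b, c, f}   OUT={a, c, d, f}
  B7:   IN={d, f}   OUT={}

Merge at B6: OUT[B6] = IN[B2] ⊔ IN[B7] = {a, c, d, f}
Applying B6's transfer function to that OUT value gives IN[B6] (row B6 above).

Answer: {a, b, c, f}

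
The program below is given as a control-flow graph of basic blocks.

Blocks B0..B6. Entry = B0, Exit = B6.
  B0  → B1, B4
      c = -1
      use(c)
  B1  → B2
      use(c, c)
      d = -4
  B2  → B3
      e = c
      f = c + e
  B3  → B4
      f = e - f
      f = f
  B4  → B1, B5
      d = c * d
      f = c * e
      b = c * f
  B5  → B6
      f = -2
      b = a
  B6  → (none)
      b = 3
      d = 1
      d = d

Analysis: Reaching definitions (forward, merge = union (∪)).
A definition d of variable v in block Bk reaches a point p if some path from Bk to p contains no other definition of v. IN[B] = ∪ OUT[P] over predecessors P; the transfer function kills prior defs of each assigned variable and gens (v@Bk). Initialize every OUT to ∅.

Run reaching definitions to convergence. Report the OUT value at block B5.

Per-block solution:
  B0:   IN={}   OUT={c@B0}
  B1:   IN={b@B4, c@B0, d@B4, e@B2, f@B4}   OUT={b@B4, c@B0, d@B1, e@B2, f@B4}
  B2:   IN={b@B4, c@B0, d@B1, e@B2, f@B4}   OUT={b@B4, c@B0, d@B1, e@B2, f@B2}
  B3:   IN={b@B4, c@B0, d@B1, e@B2, f@B2}   OUT={b@B4, c@B0, d@B1, e@B2, f@B3}
  B4:   IN={b@B4, c@B0, d@B1, e@B2, f@B3}   OUT={b@B4, c@B0, d@B4, e@B2, f@B4}
  B5:   IN={b@B4, c@B0, d@B4, e@B2, f@B4}   OUT={b@B5, c@B0, d@B4, e@B2, f@B5}
  B6:   IN={b@B5, c@B0, d@B4, e@B2, f@B5}   OUT={b@B6, c@B0, d@B6, e@B2, f@B5}

Merge at B5: IN[B5] = OUT[B4] = {b@B4, c@B0, d@B4, e@B2, f@B4}
Applying B5's transfer function to that IN value gives OUT[B5] (row B5 above).

Answer: {b@B5, c@B0, d@B4, e@B2, f@B5}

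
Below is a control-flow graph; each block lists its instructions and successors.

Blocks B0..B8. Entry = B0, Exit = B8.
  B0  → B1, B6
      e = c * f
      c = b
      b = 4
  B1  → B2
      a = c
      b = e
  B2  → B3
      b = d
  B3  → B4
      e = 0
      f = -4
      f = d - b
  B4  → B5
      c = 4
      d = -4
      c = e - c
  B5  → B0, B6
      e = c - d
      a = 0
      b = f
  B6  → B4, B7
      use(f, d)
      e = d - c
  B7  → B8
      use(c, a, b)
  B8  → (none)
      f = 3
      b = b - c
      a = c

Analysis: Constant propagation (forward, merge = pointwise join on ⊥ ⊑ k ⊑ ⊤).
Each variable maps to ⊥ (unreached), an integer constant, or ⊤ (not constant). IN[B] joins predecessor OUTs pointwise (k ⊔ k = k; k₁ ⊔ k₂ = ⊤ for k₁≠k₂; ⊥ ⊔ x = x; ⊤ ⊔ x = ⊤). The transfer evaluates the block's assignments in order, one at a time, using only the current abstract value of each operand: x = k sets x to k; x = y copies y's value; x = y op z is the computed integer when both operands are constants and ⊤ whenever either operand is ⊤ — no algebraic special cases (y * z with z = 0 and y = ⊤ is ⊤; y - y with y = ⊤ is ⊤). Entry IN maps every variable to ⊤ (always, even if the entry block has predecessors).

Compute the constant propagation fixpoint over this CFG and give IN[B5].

Answer: {a: ⊤, b: ⊤, c: ⊤, d: -4, e: ⊤, f: ⊤}

Trace:
Converged values:
  B0:  IN=(all ⊤)  OUT={b:4; rest ⊤}
  B1:  IN={b:4; rest ⊤}  OUT=(all ⊤)
  B2:  IN=(all ⊤)  OUT=(all ⊤)
  B3:  IN=(all ⊤)  OUT={e:0; rest ⊤}
  B4:  IN=(all ⊤)  OUT={d:-4; rest ⊤}
  B5:  IN={d:-4; rest ⊤}  OUT={a:0, d:-4; rest ⊤}
  B6:  IN=(all ⊤)  OUT=(all ⊤)
  B7:  IN=(all ⊤)  OUT=(all ⊤)
  B8:  IN=(all ⊤)  OUT={f:3; rest ⊤}

Merge at B5: IN[B5] = OUT[B4] = {a: ⊤, b: ⊤, c: ⊤, d: -4, e: ⊤, f: ⊤}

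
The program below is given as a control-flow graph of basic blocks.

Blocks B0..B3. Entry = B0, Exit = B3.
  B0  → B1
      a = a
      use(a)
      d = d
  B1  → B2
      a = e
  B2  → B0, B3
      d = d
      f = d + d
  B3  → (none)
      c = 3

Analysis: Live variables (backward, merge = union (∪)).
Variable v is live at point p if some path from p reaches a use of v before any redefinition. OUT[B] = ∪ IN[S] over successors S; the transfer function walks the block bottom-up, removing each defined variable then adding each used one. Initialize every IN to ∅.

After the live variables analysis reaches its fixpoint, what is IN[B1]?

Answer: {d, e}

Trace:
Fixpoint table:
  B0: | IN={a, d, e} | OUT={d, e}
  B1: | IN={d, e} | OUT={a, d, e}
  B2: | IN={a, d, e} | OUT={a, d, e}
  B3: | IN={} | OUT={}

Merge at B1: OUT[B1] = IN[B2] = {a, d, e}
Applying B1's transfer function to that OUT value gives IN[B1] (row B1 above).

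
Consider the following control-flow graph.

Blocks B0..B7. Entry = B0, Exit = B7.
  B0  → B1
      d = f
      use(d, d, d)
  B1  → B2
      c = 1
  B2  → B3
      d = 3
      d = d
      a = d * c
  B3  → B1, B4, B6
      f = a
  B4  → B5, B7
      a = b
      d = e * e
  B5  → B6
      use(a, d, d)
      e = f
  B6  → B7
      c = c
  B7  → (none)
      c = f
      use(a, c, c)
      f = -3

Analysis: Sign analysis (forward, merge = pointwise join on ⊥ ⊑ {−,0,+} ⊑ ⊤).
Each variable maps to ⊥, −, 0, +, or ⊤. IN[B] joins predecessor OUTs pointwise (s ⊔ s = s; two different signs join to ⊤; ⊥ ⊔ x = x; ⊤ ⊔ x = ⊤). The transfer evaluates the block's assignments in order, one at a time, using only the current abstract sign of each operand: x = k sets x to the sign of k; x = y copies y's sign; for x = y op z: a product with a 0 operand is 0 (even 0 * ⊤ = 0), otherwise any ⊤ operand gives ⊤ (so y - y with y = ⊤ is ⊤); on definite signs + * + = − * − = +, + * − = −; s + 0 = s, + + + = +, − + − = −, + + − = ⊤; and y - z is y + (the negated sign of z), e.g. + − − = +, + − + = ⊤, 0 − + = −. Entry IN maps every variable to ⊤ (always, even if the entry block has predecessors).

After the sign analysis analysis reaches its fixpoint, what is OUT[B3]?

Answer: {a: +, b: ⊤, c: +, d: +, e: ⊤, f: +}

Working:
Fixpoint table:
  B0:   IN=(all ⊤)   OUT=(all ⊤)
  B1:   IN=(all ⊤)   OUT={c:+; rest ⊤}
  B2:   IN={c:+; rest ⊤}   OUT={a:+, c:+, d:+; rest ⊤}
  B3:   IN={a:+, c:+, d:+; rest ⊤}   OUT={a:+, c:+, d:+, f:+; rest ⊤}
  B4:   IN={a:+, c:+, d:+, f:+; rest ⊤}   OUT={c:+, f:+; rest ⊤}
  B5:   IN={c:+, f:+; rest ⊤}   OUT={c:+, e:+, f:+; rest ⊤}
  B6:   IN={c:+, f:+; rest ⊤}   OUT={c:+, f:+; rest ⊤}
  B7:   IN={c:+, f:+; rest ⊤}   OUT={c:+, f:-; rest ⊤}

Merge at B3: IN[B3] = OUT[B2] = {a: +, b: ⊤, c: +, d: +, e: ⊤, f: ⊤}
Applying B3's transfer function to that IN value gives OUT[B3] (row B3 above).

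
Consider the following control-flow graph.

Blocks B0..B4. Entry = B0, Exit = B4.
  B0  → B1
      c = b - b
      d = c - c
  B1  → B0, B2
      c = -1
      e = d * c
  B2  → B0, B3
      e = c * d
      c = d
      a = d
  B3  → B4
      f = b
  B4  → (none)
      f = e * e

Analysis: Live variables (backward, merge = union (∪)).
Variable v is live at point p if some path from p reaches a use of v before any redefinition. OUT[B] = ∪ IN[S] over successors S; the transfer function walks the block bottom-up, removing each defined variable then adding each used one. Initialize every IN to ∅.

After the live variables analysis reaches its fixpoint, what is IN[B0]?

Answer: {b}

Trace:
Converged values:
  B0: | IN={b} | OUT={b, d}
  B1: | IN={b, d} | OUT={b, c, d}
  B2: | IN={b, c, d} | OUT={b, e}
  B3: | IN={b, e} | OUT={e}
  B4: | IN={e} | OUT={}

Merge at B0: OUT[B0] = IN[B1] = {b, d}
Applying B0's transfer function to that OUT value gives IN[B0] (row B0 above).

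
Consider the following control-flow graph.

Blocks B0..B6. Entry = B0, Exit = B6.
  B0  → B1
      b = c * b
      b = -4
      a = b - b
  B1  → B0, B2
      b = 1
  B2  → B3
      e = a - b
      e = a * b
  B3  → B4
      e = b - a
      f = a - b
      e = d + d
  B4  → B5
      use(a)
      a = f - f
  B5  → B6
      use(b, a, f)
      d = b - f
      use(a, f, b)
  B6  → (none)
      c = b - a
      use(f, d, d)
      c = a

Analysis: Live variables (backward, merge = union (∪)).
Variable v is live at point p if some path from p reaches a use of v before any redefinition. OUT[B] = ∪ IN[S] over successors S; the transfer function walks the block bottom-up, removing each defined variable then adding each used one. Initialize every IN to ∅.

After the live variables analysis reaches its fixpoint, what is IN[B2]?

Answer: {a, b, d}

Working:
Converged values:
  B0: | IN={b, c, d} | OUT={a, c, d}
  B1: | IN={a, c, d} | OUT={a, b, c, d}
  B2: | IN={a, b, d} | OUT={a, b, d}
  B3: | IN={a, b, d} | OUT={a, b, f}
  B4: | IN={a, b, f} | OUT={a, b, f}
  B5: | IN={a, b, f} | OUT={a, b, d, f}
  B6: | IN={a, b, d, f} | OUT={}

Merge at B2: OUT[B2] = IN[B3] = {a, b, d}
Applying B2's transfer function to that OUT value gives IN[B2] (row B2 above).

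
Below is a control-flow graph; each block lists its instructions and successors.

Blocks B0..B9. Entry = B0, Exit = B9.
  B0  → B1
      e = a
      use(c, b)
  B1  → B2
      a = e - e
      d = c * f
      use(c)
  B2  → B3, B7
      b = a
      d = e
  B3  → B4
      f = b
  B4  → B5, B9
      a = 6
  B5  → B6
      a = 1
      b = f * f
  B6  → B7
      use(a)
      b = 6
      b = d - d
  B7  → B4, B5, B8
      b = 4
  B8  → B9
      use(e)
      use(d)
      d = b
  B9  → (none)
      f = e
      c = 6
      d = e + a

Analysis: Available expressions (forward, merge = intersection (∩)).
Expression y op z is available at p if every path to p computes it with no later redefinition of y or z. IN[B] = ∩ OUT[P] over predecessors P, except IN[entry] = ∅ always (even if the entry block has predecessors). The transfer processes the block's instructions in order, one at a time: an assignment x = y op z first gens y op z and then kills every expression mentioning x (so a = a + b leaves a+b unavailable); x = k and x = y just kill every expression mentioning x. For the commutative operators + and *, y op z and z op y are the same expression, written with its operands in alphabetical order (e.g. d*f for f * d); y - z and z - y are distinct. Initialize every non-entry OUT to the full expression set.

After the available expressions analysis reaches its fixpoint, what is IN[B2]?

Answer: {c*f, e-e}

Working:
Per-block solution:
  B0:  IN={}  OUT={}
  B1:  IN={}  OUT={c*f, e-e}
  B2:  IN={c*f, e-e}  OUT={c*f, e-e}
  B3:  IN={c*f, e-e}  OUT={e-e}
  B4:  IN={e-e}  OUT={e-e}
  B5:  IN={e-e}  OUT={e-e, f*f}
  B6:  IN={e-e, f*f}  OUT={d-d, e-e, f*f}
  B7:  IN={e-e}  OUT={e-e}
  B8:  IN={e-e}  OUT={e-e}
  B9:  IN={e-e}  OUT={a+e, e-e}

Merge at B2: IN[B2] = OUT[B1] = {c*f, e-e}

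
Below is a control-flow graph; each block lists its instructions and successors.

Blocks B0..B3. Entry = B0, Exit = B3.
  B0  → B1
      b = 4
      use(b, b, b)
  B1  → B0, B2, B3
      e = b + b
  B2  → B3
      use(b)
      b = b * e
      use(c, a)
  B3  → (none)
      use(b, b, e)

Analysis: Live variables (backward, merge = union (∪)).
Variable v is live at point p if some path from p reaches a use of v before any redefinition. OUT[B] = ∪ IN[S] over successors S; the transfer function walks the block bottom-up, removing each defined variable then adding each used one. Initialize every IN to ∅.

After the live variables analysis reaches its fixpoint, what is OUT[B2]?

Answer: {b, e}

Derivation:
Fixpoint table:
  B0:   IN={a, c}   OUT={a, b, c}
  B1:   IN={a, b, c}   OUT={a, b, c, e}
  B2:   IN={a, b, c, e}   OUT={b, e}
  B3:   IN={b, e}   OUT={}

Merge at B2: OUT[B2] = IN[B3] = {b, e}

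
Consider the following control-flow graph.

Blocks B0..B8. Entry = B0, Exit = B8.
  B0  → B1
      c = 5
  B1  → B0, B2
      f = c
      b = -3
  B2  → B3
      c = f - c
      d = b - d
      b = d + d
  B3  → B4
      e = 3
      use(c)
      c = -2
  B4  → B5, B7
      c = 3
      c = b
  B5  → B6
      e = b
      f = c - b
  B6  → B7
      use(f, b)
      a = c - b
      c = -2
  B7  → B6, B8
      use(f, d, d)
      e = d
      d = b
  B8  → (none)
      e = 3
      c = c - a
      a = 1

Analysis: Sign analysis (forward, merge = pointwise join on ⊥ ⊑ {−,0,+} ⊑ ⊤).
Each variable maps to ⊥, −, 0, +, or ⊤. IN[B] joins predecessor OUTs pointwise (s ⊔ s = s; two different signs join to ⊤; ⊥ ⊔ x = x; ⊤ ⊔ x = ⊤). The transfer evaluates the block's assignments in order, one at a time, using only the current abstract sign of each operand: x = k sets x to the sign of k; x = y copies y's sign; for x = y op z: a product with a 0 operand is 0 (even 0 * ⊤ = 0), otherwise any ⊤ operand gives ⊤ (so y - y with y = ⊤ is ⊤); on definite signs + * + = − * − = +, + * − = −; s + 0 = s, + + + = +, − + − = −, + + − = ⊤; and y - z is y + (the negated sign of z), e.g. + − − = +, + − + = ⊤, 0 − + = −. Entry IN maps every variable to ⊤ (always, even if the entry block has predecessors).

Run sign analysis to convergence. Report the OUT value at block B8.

Answer: {a: +, b: ⊤, c: ⊤, d: ⊤, e: +, f: ⊤}

Derivation:
Per-block solution:
  B0:   IN=(all ⊤)   OUT={c:+; rest ⊤}
  B1:   IN={c:+; rest ⊤}   OUT={b:-, c:+, f:+; rest ⊤}
  B2:   IN={b:-, c:+, f:+; rest ⊤}   OUT={f:+; rest ⊤}
  B3:   IN={f:+; rest ⊤}   OUT={c:-, e:+, f:+; rest ⊤}
  B4:   IN={c:-, e:+, f:+; rest ⊤}   OUT={e:+, f:+; rest ⊤}
  B5:   IN={e:+, f:+; rest ⊤}   OUT=(all ⊤)
  B6:   IN=(all ⊤)   OUT={c:-; rest ⊤}
  B7:   IN=(all ⊤)   OUT=(all ⊤)
  B8:   IN=(all ⊤)   OUT={a:+, e:+; rest ⊤}

Merge at B8: IN[B8] = OUT[B7] = {a: ⊤, b: ⊤, c: ⊤, d: ⊤, e: ⊤, f: ⊤}
Applying B8's transfer function to that IN value gives OUT[B8] (row B8 above).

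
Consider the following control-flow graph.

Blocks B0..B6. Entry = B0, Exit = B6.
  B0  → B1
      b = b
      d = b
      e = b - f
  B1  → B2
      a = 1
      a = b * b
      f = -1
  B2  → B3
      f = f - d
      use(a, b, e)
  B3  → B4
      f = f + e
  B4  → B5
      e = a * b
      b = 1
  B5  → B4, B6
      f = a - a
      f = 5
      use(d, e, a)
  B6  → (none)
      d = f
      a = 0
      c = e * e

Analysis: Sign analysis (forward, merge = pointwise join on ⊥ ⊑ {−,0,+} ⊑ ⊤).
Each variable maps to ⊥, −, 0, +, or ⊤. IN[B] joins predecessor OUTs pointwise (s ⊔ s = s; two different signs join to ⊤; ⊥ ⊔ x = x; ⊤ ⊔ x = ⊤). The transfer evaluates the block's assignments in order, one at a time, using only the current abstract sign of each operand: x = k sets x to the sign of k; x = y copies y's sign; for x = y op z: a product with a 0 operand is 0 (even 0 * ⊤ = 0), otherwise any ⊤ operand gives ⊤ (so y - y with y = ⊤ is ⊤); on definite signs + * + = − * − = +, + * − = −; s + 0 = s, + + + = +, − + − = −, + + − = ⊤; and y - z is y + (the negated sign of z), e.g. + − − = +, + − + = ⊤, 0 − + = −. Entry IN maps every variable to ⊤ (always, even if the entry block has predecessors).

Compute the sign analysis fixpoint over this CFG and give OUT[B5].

Per-block solution:
  B0: | IN=(all ⊤) | OUT=(all ⊤)
  B1: | IN=(all ⊤) | OUT={f:-; rest ⊤}
  B2: | IN={f:-; rest ⊤} | OUT=(all ⊤)
  B3: | IN=(all ⊤) | OUT=(all ⊤)
  B4: | IN=(all ⊤) | OUT={b:+; rest ⊤}
  B5: | IN={b:+; rest ⊤} | OUT={b:+, f:+; rest ⊤}
  B6: | IN={b:+, f:+; rest ⊤} | OUT={a:0, b:+, d:+, f:+; rest ⊤}

Merge at B5: IN[B5] = OUT[B4] = {a: ⊤, b: +, c: ⊤, d: ⊤, e: ⊤, f: ⊤}
Applying B5's transfer function to that IN value gives OUT[B5] (row B5 above).

Answer: {a: ⊤, b: +, c: ⊤, d: ⊤, e: ⊤, f: +}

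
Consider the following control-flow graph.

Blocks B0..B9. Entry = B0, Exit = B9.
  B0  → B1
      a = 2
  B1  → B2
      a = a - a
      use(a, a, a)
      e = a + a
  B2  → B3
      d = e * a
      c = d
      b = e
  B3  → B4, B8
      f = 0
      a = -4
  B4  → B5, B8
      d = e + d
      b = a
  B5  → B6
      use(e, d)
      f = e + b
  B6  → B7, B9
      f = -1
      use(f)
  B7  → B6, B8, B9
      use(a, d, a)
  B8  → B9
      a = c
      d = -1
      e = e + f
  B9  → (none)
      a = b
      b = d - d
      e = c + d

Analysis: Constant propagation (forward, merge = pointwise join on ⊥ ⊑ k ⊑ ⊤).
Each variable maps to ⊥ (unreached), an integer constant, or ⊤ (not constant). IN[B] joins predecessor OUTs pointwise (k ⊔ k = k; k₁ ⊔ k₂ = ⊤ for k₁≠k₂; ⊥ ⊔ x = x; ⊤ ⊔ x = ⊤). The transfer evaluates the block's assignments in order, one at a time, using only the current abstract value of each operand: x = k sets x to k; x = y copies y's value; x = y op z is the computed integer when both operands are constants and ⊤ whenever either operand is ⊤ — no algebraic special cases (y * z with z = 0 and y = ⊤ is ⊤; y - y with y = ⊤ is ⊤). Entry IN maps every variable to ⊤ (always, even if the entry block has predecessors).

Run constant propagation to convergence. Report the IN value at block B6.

Per-block solution:
  B0:  IN=(all ⊤)  OUT={a:2; rest ⊤}
  B1:  IN={a:2; rest ⊤}  OUT={a:0, e:0; rest ⊤}
  B2:  IN={a:0, e:0; rest ⊤}  OUT={a:0, b:0, c:0, d:0, e:0; rest ⊤}
  B3:  IN={a:0, b:0, c:0, d:0, e:0; rest ⊤}  OUT={a:-4, b:0, c:0, d:0, e:0, f:0; rest ⊤}
  B4:  IN={a:-4, b:0, c:0, d:0, e:0, f:0; rest ⊤}  OUT={a:-4, b:-4, c:0, d:0, e:0, f:0; rest ⊤}
  B5:  IN={a:-4, b:-4, c:0, d:0, e:0, f:0; rest ⊤}  OUT={a:-4, b:-4, c:0, d:0, e:0, f:-4; rest ⊤}
  B6:  IN={a:-4, b:-4, c:0, d:0, e:0; rest ⊤}  OUT={a:-4, b:-4, c:0, d:0, e:0, f:-1; rest ⊤}
  B7:  IN={a:-4, b:-4, c:0, d:0, e:0, f:-1; rest ⊤}  OUT={a:-4, b:-4, c:0, d:0, e:0, f:-1; rest ⊤}
  B8:  IN={a:-4, c:0, d:0, e:0; rest ⊤}  OUT={a:0, c:0, d:-1; rest ⊤}
  B9:  IN={c:0; rest ⊤}  OUT={c:0; rest ⊤}

Merge at B6: IN[B6] = OUT[B5] ⊔ OUT[B7] = {a: -4, b: -4, c: 0, d: 0, e: 0, f: ⊤}

Answer: {a: -4, b: -4, c: 0, d: 0, e: 0, f: ⊤}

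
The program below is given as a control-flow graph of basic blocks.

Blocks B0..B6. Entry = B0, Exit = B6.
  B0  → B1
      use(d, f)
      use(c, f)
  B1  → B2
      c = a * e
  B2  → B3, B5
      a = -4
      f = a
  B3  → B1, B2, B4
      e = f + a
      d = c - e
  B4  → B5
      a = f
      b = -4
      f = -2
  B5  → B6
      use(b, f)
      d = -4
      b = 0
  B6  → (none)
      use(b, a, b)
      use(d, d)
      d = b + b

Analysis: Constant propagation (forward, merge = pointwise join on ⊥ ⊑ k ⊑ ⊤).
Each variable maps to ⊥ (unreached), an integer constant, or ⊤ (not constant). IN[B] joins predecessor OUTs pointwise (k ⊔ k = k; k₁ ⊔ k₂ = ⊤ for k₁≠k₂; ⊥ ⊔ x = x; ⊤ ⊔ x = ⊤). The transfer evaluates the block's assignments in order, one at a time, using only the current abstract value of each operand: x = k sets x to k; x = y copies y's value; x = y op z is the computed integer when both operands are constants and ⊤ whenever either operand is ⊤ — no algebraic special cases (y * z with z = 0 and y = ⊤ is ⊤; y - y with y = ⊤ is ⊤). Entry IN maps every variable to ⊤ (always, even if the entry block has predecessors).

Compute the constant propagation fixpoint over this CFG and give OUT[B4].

Answer: {a: -4, b: -4, c: ⊤, d: ⊤, e: -8, f: -2}

Trace:
Fixpoint table:
  B0:   IN=(all ⊤)   OUT=(all ⊤)
  B1:   IN=(all ⊤)   OUT=(all ⊤)
  B2:   IN=(all ⊤)   OUT={a:-4, f:-4; rest ⊤}
  B3:   IN={a:-4, f:-4; rest ⊤}   OUT={a:-4, e:-8, f:-4; rest ⊤}
  B4:   IN={a:-4, e:-8, f:-4; rest ⊤}   OUT={a:-4, b:-4, e:-8, f:-2; rest ⊤}
  B5:   IN={a:-4; rest ⊤}   OUT={a:-4, b:0, d:-4; rest ⊤}
  B6:   IN={a:-4, b:0, d:-4; rest ⊤}   OUT={a:-4, b:0, d:0; rest ⊤}

Merge at B4: IN[B4] = OUT[B3] = {a: -4, b: ⊤, c: ⊤, d: ⊤, e: -8, f: -4}
Applying B4's transfer function to that IN value gives OUT[B4] (row B4 above).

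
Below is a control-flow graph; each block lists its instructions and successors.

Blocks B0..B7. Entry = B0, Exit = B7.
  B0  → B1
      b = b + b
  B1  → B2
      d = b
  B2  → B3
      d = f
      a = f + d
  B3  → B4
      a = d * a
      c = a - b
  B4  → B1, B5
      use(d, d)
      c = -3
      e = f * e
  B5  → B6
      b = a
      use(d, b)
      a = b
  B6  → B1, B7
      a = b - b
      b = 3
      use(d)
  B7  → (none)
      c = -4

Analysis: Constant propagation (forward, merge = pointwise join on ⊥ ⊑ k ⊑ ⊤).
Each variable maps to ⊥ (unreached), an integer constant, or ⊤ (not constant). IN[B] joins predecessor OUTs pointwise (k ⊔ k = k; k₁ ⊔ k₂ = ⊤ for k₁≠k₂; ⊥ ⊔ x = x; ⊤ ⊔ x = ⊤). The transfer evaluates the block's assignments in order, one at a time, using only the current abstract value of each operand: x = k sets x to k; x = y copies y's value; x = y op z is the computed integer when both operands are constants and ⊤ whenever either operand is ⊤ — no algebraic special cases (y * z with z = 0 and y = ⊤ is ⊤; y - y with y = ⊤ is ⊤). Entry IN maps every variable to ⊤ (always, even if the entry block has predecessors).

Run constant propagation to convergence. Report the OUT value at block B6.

Converged values:
  B0:  IN=(all ⊤)  OUT=(all ⊤)
  B1:  IN=(all ⊤)  OUT=(all ⊤)
  B2:  IN=(all ⊤)  OUT=(all ⊤)
  B3:  IN=(all ⊤)  OUT=(all ⊤)
  B4:  IN=(all ⊤)  OUT={c:-3; rest ⊤}
  B5:  IN={c:-3; rest ⊤}  OUT={c:-3; rest ⊤}
  B6:  IN={c:-3; rest ⊤}  OUT={b:3, c:-3; rest ⊤}
  B7:  IN={b:3, c:-3; rest ⊤}  OUT={b:3, c:-4; rest ⊤}

Merge at B6: IN[B6] = OUT[B5] = {a: ⊤, b: ⊤, c: -3, d: ⊤, e: ⊤, f: ⊤}
Applying B6's transfer function to that IN value gives OUT[B6] (row B6 above).

Answer: {a: ⊤, b: 3, c: -3, d: ⊤, e: ⊤, f: ⊤}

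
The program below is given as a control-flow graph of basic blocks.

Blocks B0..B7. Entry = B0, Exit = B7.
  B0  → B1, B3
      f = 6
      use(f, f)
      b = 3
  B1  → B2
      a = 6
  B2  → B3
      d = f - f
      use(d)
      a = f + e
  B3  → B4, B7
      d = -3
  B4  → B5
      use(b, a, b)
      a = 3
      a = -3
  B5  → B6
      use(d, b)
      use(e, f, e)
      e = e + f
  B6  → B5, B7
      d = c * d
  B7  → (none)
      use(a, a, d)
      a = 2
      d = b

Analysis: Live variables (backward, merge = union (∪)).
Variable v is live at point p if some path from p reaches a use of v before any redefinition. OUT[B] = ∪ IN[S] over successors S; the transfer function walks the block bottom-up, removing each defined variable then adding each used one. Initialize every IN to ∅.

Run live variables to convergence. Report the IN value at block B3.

Answer: {a, b, c, e, f}

Working:
Fixpoint table:
  B0: | IN={a, c, e} | OUT={a, b, c, e, f}
  B1: | IN={b, c, e, f} | OUT={b, c, e, f}
  B2: | IN={b, c, e, f} | OUT={a, b, c, e, f}
  B3: | IN={a, b, c, e, f} | OUT={a, b, c, d, e, f}
  B4: | IN={a, b, c, d, e, f} | OUT={a, b, c, d, e, f}
  B5: | IN={a, b, c, d, e, f} | OUT={a, b, c, d, e, f}
  B6: | IN={a, b, c, d, e, f} | OUT={a, b, c, d, e, f}
  B7: | IN={a, b, d} | OUT={}

Merge at B3: OUT[B3] = IN[B4] ⊔ IN[B7] = {a, b, c, d, e, f}
Applying B3's transfer function to that OUT value gives IN[B3] (row B3 above).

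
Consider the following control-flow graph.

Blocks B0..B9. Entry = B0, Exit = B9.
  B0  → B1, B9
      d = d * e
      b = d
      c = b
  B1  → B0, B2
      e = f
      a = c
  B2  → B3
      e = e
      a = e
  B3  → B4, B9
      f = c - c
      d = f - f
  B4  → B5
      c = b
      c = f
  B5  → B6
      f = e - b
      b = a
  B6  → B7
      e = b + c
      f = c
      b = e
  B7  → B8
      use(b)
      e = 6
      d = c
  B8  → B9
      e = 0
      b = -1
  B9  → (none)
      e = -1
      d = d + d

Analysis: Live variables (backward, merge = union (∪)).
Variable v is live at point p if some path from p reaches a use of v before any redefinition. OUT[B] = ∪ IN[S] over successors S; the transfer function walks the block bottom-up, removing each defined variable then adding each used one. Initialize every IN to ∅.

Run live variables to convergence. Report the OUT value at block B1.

Answer: {b, c, d, e, f}

Trace:
Per-block solution:
  B0:  IN={d, e, f}  OUT={b, c, d, f}
  B1:  IN={b, c, d, f}  OUT={b, c, d, e, f}
  B2:  IN={b, c, e}  OUT={a, b, c, e}
  B3:  IN={a, b, c, e}  OUT={a, b, d, e, f}
  B4:  IN={a, b, e, f}  OUT={a, b, c, e}
  B5:  IN={a, b, c, e}  OUT={b, c}
  B6:  IN={b, c}  OUT={b, c}
  B7:  IN={b, c}  OUT={d}
  B8:  IN={d}  OUT={d}
  B9:  IN={d}  OUT={}

Merge at B1: OUT[B1] = IN[B0] ⊔ IN[B2] = {b, c, d, e, f}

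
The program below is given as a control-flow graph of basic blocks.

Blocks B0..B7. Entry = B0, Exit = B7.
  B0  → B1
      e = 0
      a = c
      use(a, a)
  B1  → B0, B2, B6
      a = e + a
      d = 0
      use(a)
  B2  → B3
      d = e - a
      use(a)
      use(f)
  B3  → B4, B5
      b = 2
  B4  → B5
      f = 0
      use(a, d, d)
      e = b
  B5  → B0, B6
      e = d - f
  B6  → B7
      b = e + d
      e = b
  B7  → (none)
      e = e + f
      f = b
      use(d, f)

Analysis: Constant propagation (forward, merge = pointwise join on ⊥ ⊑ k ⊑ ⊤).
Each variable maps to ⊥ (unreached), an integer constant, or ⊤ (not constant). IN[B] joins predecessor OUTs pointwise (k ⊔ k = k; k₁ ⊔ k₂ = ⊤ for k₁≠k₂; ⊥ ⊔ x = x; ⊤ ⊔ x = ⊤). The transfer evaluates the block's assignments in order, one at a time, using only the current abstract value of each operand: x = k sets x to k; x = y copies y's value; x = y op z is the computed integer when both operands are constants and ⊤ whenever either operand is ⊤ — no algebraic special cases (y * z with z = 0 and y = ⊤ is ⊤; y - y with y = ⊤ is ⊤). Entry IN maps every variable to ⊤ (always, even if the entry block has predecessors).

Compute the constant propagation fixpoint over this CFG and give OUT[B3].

Fixpoint table:
  B0: | IN=(all ⊤) | OUT={e:0; rest ⊤}
  B1: | IN={e:0; rest ⊤} | OUT={d:0, e:0; rest ⊤}
  B2: | IN={d:0, e:0; rest ⊤} | OUT={e:0; rest ⊤}
  B3: | IN={e:0; rest ⊤} | OUT={b:2, e:0; rest ⊤}
  B4: | IN={b:2, e:0; rest ⊤} | OUT={b:2, e:2, f:0; rest ⊤}
  B5: | IN={b:2; rest ⊤} | OUT={b:2; rest ⊤}
  B6: | IN=(all ⊤) | OUT=(all ⊤)
  B7: | IN=(all ⊤) | OUT=(all ⊤)

Merge at B3: IN[B3] = OUT[B2] = {a: ⊤, b: ⊤, c: ⊤, d: ⊤, e: 0, f: ⊤}
Applying B3's transfer function to that IN value gives OUT[B3] (row B3 above).

Answer: {a: ⊤, b: 2, c: ⊤, d: ⊤, e: 0, f: ⊤}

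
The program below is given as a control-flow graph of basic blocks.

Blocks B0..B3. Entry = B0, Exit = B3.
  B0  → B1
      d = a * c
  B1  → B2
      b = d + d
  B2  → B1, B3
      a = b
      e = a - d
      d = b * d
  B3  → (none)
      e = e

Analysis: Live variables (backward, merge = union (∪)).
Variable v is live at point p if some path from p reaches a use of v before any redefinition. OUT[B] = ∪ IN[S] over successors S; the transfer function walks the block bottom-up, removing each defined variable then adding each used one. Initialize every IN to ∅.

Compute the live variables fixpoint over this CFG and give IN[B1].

Converged values:
  B0:  IN={a, c}  OUT={d}
  B1:  IN={d}  OUT={b, d}
  B2:  IN={b, d}  OUT={d, e}
  B3:  IN={e}  OUT={}

Merge at B1: OUT[B1] = IN[B2] = {b, d}
Applying B1's transfer function to that OUT value gives IN[B1] (row B1 above).

Answer: {d}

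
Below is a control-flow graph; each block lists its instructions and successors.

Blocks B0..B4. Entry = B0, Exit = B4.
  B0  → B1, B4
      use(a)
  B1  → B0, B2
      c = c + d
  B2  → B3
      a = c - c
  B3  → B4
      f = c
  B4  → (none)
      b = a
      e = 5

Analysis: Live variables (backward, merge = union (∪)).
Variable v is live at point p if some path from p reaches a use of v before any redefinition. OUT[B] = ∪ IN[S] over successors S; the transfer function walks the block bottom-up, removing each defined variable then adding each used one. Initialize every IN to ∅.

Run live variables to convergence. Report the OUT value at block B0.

Per-block solution:
  B0:  IN={a, c, d}  OUT={a, c, d}
  B1:  IN={a, c, d}  OUT={a, c, d}
  B2:  IN={c}  OUT={a, c}
  B3:  IN={a, c}  OUT={a}
  B4:  IN={a}  OUT={}

Merge at B0: OUT[B0] = IN[B1] ⊔ IN[B4] = {a, c, d}

Answer: {a, c, d}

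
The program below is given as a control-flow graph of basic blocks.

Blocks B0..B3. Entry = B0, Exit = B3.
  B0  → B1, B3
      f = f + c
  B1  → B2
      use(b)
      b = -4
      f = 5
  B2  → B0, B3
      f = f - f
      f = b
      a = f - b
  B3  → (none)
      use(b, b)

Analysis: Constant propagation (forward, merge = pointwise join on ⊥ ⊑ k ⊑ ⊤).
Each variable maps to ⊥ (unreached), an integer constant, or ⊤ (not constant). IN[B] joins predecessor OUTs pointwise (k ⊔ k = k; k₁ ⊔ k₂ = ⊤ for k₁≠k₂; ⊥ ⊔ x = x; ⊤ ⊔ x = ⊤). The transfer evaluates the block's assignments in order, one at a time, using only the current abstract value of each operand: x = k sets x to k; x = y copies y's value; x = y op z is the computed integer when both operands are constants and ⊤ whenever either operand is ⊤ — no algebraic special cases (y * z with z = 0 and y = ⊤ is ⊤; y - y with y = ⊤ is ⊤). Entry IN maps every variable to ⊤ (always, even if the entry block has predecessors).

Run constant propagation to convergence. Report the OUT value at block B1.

Answer: {a: ⊤, b: -4, c: ⊤, d: ⊤, e: ⊤, f: 5}

Working:
Fixpoint table:
  B0: | IN=(all ⊤) | OUT=(all ⊤)
  B1: | IN=(all ⊤) | OUT={b:-4, f:5; rest ⊤}
  B2: | IN={b:-4, f:5; rest ⊤} | OUT={a:0, b:-4, f:-4; rest ⊤}
  B3: | IN=(all ⊤) | OUT=(all ⊤)

Merge at B1: IN[B1] = OUT[B0] = {a: ⊤, b: ⊤, c: ⊤, d: ⊤, e: ⊤, f: ⊤}
Applying B1's transfer function to that IN value gives OUT[B1] (row B1 above).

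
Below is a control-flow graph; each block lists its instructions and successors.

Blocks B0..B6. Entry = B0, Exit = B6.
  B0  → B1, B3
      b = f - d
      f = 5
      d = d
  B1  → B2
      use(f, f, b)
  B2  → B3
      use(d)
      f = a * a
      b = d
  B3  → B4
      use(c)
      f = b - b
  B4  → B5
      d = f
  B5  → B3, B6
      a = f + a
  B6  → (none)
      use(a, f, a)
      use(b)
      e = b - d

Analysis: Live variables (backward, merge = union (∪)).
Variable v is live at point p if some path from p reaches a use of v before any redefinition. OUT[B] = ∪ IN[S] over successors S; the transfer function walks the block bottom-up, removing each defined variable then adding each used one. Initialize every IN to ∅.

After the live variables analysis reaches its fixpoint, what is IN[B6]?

Per-block solution:
  B0: | IN={a, c, d, f} | OUT={a, b, c, d, f}
  B1: | IN={a, b, c, d, f} | OUT={a, c, d}
  B2: | IN={a, c, d} | OUT={a, b, c}
  B3: | IN={a, b, c} | OUT={a, b, c, f}
  B4: | IN={a, b, c, f} | OUT={a, b, c, d, f}
  B5: | IN={a, b, c, d, f} | OUT={a, b, c, d, f}
  B6: | IN={a, b, d, f} | OUT={}

B6 is the boundary node: OUT[B6] = {}
Applying B6's transfer function to that OUT value gives IN[B6] (row B6 above).

Answer: {a, b, d, f}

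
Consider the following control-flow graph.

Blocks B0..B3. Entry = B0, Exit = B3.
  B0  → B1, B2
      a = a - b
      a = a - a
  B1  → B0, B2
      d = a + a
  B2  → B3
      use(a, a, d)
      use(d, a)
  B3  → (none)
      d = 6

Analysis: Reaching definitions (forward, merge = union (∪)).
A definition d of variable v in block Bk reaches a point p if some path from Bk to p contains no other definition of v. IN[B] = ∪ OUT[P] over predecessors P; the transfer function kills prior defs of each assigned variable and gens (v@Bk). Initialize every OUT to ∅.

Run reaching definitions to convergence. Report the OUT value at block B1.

Fixpoint table:
  B0: | IN={a@B0, d@B1} | OUT={a@B0, d@B1}
  B1: | IN={a@B0, d@B1} | OUT={a@B0, d@B1}
  B2: | IN={a@B0, d@B1} | OUT={a@B0, d@B1}
  B3: | IN={a@B0, d@B1} | OUT={a@B0, d@B3}

Merge at B1: IN[B1] = OUT[B0] = {a@B0, d@B1}
Applying B1's transfer function to that IN value gives OUT[B1] (row B1 above).

Answer: {a@B0, d@B1}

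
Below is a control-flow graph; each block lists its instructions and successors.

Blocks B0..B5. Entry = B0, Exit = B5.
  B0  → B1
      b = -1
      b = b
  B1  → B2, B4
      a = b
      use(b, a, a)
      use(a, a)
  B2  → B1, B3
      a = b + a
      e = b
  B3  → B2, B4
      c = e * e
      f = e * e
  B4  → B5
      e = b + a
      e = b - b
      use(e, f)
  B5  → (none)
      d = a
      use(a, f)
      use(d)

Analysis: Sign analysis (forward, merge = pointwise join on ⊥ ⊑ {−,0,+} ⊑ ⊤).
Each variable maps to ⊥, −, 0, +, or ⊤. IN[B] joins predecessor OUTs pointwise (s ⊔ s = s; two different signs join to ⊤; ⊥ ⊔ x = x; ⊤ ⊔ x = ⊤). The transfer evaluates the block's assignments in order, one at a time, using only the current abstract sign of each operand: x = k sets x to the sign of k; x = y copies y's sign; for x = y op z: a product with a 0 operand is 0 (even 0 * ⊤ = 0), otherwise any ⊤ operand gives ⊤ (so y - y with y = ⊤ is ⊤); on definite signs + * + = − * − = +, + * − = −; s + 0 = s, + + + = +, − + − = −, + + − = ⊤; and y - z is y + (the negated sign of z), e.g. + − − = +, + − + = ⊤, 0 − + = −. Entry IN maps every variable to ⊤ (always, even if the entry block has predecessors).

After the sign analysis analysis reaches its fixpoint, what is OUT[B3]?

Answer: {a: -, b: -, c: +, d: ⊤, e: -, f: +}

Derivation:
Converged values:
  B0: | IN=(all ⊤) | OUT={b:-; rest ⊤}
  B1: | IN={b:-; rest ⊤} | OUT={a:-, b:-; rest ⊤}
  B2: | IN={a:-, b:-; rest ⊤} | OUT={a:-, b:-, e:-; rest ⊤}
  B3: | IN={a:-, b:-, e:-; rest ⊤} | OUT={a:-, b:-, c:+, e:-, f:+; rest ⊤}
  B4: | IN={a:-, b:-; rest ⊤} | OUT={a:-, b:-; rest ⊤}
  B5: | IN={a:-, b:-; rest ⊤} | OUT={a:-, b:-, d:-; rest ⊤}

Merge at B3: IN[B3] = OUT[B2] = {a: -, b: -, c: ⊤, d: ⊤, e: -, f: ⊤}
Applying B3's transfer function to that IN value gives OUT[B3] (row B3 above).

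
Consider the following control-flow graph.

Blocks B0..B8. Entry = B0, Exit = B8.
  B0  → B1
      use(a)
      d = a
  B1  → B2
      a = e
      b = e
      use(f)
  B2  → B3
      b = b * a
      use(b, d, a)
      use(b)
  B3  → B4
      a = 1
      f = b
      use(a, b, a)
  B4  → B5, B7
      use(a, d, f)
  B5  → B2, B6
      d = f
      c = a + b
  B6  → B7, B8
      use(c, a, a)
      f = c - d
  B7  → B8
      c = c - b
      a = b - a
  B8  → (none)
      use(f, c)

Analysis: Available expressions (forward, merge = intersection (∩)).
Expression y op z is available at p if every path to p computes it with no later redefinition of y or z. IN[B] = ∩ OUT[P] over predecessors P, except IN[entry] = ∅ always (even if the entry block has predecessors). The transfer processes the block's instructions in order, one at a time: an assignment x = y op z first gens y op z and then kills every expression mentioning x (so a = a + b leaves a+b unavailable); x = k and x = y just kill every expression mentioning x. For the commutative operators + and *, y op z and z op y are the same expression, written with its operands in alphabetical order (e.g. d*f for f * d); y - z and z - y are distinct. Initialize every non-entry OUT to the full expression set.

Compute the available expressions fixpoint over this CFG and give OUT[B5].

Per-block solution:
  B0:  IN={}  OUT={}
  B1:  IN={}  OUT={}
  B2:  IN={}  OUT={}
  B3:  IN={}  OUT={}
  B4:  IN={}  OUT={}
  B5:  IN={}  OUT={a+b}
  B6:  IN={a+b}  OUT={a+b, c-d}
  B7:  IN={}  OUT={}
  B8:  IN={}  OUT={}

Merge at B5: IN[B5] = OUT[B4] = {}
Applying B5's transfer function to that IN value gives OUT[B5] (row B5 above).

Answer: {a+b}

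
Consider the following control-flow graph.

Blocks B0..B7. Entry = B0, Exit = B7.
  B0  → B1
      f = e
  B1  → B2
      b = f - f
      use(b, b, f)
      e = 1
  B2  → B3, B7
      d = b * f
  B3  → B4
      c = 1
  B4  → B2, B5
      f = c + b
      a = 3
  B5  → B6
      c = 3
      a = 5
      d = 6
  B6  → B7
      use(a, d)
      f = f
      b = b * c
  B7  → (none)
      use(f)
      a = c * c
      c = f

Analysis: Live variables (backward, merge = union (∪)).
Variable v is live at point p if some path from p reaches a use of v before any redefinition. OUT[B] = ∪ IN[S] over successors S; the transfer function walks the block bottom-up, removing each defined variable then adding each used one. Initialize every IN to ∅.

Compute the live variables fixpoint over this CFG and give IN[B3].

Answer: {b}

Trace:
Fixpoint table:
  B0:   IN={c, e}   OUT={c, f}
  B1:   IN={c, f}   OUT={b, c, f}
  B2:   IN={b, c, f}   OUT={b, c, f}
  B3:   IN={b}   OUT={b, c}
  B4:   IN={b, c}   OUT={b, c, f}
  B5:   IN={b, f}   OUT={a, b, c, d, f}
  B6:   IN={a, b, c, d, f}   OUT={c, f}
  B7:   IN={c, f}   OUT={}

Merge at B3: OUT[B3] = IN[B4] = {b, c}
Applying B3's transfer function to that OUT value gives IN[B3] (row B3 above).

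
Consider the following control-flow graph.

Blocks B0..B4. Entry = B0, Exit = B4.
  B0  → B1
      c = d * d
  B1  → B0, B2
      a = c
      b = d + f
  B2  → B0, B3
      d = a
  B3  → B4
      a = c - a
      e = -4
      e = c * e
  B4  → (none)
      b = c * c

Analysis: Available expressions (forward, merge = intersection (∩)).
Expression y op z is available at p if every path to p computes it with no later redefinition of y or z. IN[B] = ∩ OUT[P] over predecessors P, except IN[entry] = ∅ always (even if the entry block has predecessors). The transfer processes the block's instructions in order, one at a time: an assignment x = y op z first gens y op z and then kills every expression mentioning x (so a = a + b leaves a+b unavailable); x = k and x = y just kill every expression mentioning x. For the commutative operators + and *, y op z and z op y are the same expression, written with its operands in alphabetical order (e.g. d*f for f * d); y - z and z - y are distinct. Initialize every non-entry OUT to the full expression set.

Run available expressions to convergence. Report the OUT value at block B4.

Fixpoint table:
  B0: | IN={} | OUT={d*d}
  B1: | IN={d*d} | OUT={d*d, d+f}
  B2: | IN={d*d, d+f} | OUT={}
  B3: | IN={} | OUT={}
  B4: | IN={} | OUT={c*c}

Merge at B4: IN[B4] = OUT[B3] = {}
Applying B4's transfer function to that IN value gives OUT[B4] (row B4 above).

Answer: {c*c}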